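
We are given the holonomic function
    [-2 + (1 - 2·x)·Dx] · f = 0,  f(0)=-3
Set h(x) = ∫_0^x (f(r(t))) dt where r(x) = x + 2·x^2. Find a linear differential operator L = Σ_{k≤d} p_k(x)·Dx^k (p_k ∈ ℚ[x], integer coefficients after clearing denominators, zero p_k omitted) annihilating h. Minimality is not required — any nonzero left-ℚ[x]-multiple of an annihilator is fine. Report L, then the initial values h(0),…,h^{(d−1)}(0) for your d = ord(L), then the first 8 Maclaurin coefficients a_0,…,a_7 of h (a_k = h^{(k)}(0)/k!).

f: a_k = -3, -6, -12, -24, -48, -96, -192, -384, …
L₀ from L_f via x↦r, Dx↦r'^{-1}Dx.
h=∫h₀ ⇒ L = L₀·Dx.
L = (2 + 8·x)·Dx + (-1 + 2·x + 4·x^2)·Dx^2  (order 2).
h: a_k = 0, -3, -3, -8, -18, -48, -128, -2496/7, …
ICs: h(0) = 0, h′(0) = -3.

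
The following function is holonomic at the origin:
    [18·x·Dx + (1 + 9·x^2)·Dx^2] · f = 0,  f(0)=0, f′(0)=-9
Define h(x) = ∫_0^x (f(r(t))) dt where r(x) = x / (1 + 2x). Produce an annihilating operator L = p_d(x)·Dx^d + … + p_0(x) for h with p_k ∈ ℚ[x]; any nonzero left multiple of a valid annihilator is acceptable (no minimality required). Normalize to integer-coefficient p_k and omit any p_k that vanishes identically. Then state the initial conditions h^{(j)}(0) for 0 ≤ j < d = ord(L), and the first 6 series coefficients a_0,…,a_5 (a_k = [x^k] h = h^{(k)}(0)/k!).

f: a_k = 0, -9, 0, 27, 0, -729/5, …
Change of var in L_f (x↦r) gives L₀.
Integrate: L := L₀·Dx.
L = (4 + 26·x)·Dx^2 + (1 + 4·x + 13·x^2)·Dx^3  (order 3).
h: a_k = 0, 0, -9/2, 6, -9/4, -18, …
ICs: h(0) = 0, h′(0) = 0, h′′(0) = -9.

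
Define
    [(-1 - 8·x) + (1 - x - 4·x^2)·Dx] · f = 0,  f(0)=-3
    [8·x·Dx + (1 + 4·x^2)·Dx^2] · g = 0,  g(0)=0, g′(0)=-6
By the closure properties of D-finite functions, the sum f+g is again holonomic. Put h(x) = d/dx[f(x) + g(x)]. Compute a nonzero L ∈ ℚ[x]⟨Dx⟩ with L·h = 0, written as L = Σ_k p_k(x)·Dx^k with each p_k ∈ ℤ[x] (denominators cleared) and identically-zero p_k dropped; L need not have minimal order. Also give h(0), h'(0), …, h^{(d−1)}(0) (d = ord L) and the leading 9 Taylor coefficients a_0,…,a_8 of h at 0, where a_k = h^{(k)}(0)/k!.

f: a_k = -3, -3, -15, -27, -87, -195, -543, -1323, -3495, …
g: a_k = 0, -6, 0, 8, 0, -96/5, 0, 384/7, 0, …
f+g: L₀ = lclm(L_f,L_g), ord ≤ 1+2.
Differentiate: ansatz ord ≤ ord L₀ ⇒ L.
L = (-40 + 160·x + 2272·x^2 + 4608·x^3 + 16896·x^4 + 6144·x^6) + (31 + 264·x + 364·x^2 + 2208·x^3 + 4160·x^4 + 12800·x^5 + 768·x^6 + 6144·x^7)·Dx + (-5 - 11·x - 80·x^2 + 116·x^3 + 80·x^4 + 704·x^5 + 1536·x^6 + 256·x^7 + 1024·x^8)·Dx^2  (order 2).
h: a_k = -9, -30, -57, -348, -1071, -3258, -8877, -27960, -80619, …
ICs: h(0) = -9, h′(0) = -30.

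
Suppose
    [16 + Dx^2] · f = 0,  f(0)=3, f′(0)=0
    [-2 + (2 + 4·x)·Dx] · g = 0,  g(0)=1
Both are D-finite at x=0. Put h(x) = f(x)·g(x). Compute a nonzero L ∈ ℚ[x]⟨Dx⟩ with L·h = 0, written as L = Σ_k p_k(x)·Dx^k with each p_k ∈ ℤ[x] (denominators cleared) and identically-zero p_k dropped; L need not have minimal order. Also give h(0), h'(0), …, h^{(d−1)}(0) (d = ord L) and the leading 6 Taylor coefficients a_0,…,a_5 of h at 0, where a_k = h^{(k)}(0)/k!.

f: a_k = 3, 0, -24, 0, 32, 0, …
g: a_k = 1, 1, -1/2, 1/2, -5/8, 7/8, …
Product ⇒ symmetric product L₀, ord ≤ 2.
L = (19 + 64·x + 64·x^2) + (-2 - 4·x)·Dx + (1 + 4·x + 4·x^2)·Dx^2  (order 2).
h: a_k = 3, 3, -51/2, -45/2, 337/8, 181/8, …
ICs: h(0) = 3, h′(0) = 3.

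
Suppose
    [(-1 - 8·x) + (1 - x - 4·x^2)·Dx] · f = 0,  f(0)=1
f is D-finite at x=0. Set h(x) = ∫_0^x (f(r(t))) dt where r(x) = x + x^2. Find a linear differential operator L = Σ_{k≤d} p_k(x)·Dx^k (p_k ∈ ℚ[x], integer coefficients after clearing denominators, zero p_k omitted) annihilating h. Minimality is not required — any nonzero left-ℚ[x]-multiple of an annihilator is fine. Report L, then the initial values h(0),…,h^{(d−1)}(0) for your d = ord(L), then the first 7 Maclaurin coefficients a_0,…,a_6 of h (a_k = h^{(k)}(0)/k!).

L = (1 + 10·x + 24·x^2 + 16·x^3)·Dx + (-1 + x + 5·x^2 + 8·x^3 + 4·x^4)·Dx^2  (order 2).
h: a_k = 0, 1, 1/2, 2, 19/4, 61/5, 104/3, …
ICs: h(0) = 0, h′(0) = 1.

f: a_k = 1, 1, 5, 9, 29, 65, 181, …
Substitute x→r, Dx→(1/r')Dx; clear ⇒ L₀.
h=∫₀ˣh₀: take L = L₀·Dx.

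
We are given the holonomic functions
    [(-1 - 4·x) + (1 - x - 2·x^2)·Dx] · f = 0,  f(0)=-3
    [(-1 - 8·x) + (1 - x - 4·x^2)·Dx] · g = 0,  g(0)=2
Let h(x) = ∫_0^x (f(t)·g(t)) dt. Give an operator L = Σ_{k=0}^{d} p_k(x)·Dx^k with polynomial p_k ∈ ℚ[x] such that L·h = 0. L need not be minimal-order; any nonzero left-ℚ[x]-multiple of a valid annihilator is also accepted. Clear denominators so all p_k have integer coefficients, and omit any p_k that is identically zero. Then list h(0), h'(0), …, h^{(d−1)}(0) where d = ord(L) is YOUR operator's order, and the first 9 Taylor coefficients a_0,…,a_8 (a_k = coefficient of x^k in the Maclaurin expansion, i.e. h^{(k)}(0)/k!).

f: a_k = -3, -3, -9, -15, -33, -63, -129, -255, -513, …
g: a_k = 2, 2, 10, 18, 58, 130, 362, 882, 2330, …
h₀=f·g: eliminate ⇒ L₀, order ≤ 1·1.
∫: right-multiply L₀ by Dx.
L = (-2 - 10·x + 18·x^2 + 32·x^3)·Dx + (1 - 2·x - 5·x^2 + 6·x^3 + 8·x^4)·Dx^2  (order 2).
h: a_k = 0, -6, -6, -18, -33, -414/5, -178, -426, -1941/2, …
ICs: h(0) = 0, h′(0) = -6.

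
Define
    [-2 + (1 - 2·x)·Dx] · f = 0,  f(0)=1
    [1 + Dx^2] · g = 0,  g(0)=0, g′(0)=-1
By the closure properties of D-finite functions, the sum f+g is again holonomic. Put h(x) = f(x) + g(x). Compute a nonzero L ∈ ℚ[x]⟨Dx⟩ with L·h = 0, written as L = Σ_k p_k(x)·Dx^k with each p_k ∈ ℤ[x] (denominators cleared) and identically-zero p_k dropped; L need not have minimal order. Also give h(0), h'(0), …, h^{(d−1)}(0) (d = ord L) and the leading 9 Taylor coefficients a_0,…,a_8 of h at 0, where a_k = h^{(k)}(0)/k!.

L = (50 - 8·x + 8·x^2) + (-9 + 22·x - 12·x^2 + 8·x^3)·Dx + (50 - 8·x + 8·x^2)·Dx^2 + (-9 + 22·x - 12·x^2 + 8·x^3)·Dx^3  (order 3).
h: a_k = 1, 1, 4, 49/6, 16, 3839/120, 64, 645121/5040, 256, …
ICs: h(0) = 1, h′(0) = 1, h′′(0) = 8.

f: a_k = 1, 2, 4, 8, 16, 32, 64, 128, 256, …
g: a_k = 0, -1, 0, 1/6, 0, -1/120, 0, 1/5040, 0, …
f+g: L₀ = lclm(L_f,L_g), ord ≤ 1+2.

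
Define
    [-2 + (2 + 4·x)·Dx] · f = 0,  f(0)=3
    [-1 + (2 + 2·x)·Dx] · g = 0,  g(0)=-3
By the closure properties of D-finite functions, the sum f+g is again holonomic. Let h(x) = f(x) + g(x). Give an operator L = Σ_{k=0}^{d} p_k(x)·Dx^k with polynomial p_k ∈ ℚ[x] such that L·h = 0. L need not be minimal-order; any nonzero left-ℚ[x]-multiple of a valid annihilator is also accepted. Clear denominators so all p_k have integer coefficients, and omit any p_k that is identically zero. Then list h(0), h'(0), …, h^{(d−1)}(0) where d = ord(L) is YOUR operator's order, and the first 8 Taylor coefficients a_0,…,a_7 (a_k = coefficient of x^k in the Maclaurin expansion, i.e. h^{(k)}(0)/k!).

L = -1 + (3 + 4·x)·Dx + (2 + 6·x + 4·x^2)·Dx^2  (order 2).
h: a_k = 0, 3/2, -9/8, 21/16, -225/128, 651/256, -3969/1024, 12573/2048, …
ICs: h(0) = 0, h′(0) = 3/2.

f: a_k = 3, 3, -3/2, 3/2, -15/8, 21/8, -63/16, 99/16, …
g: a_k = -3, -3/2, 3/8, -3/16, 15/128, -21/256, 63/1024, -99/2048, …
h₀=f+g: left-lcm gives L₀, ord ≤ 2.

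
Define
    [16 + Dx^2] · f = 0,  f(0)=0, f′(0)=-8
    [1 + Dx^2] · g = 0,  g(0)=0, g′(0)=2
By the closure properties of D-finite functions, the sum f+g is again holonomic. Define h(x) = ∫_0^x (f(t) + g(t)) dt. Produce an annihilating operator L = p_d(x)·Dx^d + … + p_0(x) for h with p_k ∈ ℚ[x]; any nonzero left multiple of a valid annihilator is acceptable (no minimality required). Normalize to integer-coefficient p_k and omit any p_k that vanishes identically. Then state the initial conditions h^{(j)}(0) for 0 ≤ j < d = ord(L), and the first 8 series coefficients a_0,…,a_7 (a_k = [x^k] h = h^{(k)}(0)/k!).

f: a_k = 0, -8, 0, 64/3, 0, -256/15, 0, 2048/315, …
g: a_k = 0, 2, 0, -1/3, 0, 1/60, 0, -1/2520, …
Weyl lclm of L_f,L_g ⇒ L₀ (ord ≤ 4).
∫: right-multiply L₀ by Dx.
L = 16·Dx + 17·Dx^3 + Dx^5  (order 5).
h: a_k = 0, 0, -3, 0, 21/4, 0, -341/120, 0, …
ICs: h(0) = 0, h′(0) = 0, h′′(0) = -6, h′′′(0) = 0, h′′′′(0) = 126.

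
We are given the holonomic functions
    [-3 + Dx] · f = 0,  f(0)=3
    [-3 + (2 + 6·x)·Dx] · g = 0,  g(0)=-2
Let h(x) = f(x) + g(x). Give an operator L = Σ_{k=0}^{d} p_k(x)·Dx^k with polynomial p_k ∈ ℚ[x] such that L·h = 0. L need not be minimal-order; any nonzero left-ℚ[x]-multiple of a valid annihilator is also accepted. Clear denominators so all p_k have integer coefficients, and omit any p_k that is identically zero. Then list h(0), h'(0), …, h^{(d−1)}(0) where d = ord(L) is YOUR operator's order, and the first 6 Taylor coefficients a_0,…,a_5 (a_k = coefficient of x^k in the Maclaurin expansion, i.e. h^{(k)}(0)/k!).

f: a_k = 3, 9, 27/2, 27/2, 81/8, 243/40, …
g: a_k = -2, -3, 9/4, -27/8, 405/64, -1701/128, …
L₀ := lclm(L_f,L_g); ord L₀ ≤ 1+1.
L = (27 + 54·x) + (-15 - 72·x - 108·x^2)·Dx + (2 + 18·x + 36·x^2)·Dx^2  (order 2).
h: a_k = 1, 6, 63/4, 81/8, 1053/64, -4617/640, …
ICs: h(0) = 1, h′(0) = 6.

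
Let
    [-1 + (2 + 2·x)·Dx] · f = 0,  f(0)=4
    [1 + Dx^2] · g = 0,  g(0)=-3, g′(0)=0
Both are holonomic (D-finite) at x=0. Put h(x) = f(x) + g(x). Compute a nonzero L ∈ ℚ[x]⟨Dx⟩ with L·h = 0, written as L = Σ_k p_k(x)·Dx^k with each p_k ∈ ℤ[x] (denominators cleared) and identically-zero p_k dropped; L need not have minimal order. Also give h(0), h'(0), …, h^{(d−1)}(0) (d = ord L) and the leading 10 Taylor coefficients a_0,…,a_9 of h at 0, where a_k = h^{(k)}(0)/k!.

L = (-7 - 8·x - 4·x^2) + (6 + 22·x + 24·x^2 + 8·x^3)·Dx + (-7 - 8·x - 4·x^2)·Dx^2 + (6 + 22·x + 24·x^2 + 8·x^3)·Dx^3  (order 3).
h: a_k = 1, 2, 1, 1/4, -9/32, 7/64, -299/3840, 33/512, -45109/860160, 715/16384, …
ICs: h(0) = 1, h′(0) = 2, h′′(0) = 2.

f: a_k = 4, 2, -1/2, 1/4, -5/32, 7/64, -21/256, 33/512, -429/8192, 715/16384, …
g: a_k = -3, 0, 3/2, 0, -1/8, 0, 1/240, 0, -1/13440, 0, …
f+g: L₀ = lclm(L_f,L_g), ord ≤ 1+2.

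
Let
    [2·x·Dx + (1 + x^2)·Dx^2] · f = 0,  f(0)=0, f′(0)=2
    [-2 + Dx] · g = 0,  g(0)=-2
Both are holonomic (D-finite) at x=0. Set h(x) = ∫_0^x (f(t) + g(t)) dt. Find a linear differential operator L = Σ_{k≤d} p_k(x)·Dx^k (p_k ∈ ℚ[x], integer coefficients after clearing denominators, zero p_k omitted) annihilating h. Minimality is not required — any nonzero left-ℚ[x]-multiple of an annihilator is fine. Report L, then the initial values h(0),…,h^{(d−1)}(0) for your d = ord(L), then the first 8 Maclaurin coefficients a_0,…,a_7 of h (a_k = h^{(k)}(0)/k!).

f: a_k = 0, 2, 0, -2/3, 0, 2/5, 0, -2/7, …
g: a_k = -2, -4, -4, -8/3, -4/3, -8/15, -8/45, -16/315, …
L₀ := lclm(L_f,L_g); ord L₀ ≤ 2+1.
∫: right-multiply L₀ by Dx.
L = (2 - 4·x - 6·x^2 - 4·x^3)·Dx^2 + (-3 - x^2 - 2·x^4)·Dx^3 + (1 + x + 2·x^2 + x^3 + x^4)·Dx^4  (order 4).
h: a_k = 0, -2, -1, -4/3, -5/6, -4/15, -1/45, -8/315, …
ICs: h(0) = 0, h′(0) = -2, h′′(0) = -2, h′′′(0) = -8.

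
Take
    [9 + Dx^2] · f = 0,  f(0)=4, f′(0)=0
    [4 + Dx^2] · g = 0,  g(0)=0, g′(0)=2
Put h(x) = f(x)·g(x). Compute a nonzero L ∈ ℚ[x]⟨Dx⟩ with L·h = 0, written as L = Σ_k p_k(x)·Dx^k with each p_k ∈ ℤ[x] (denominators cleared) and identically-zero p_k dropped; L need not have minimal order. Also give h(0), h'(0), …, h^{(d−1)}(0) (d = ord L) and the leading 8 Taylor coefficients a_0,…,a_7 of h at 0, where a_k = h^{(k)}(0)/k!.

f: a_k = 4, 0, -18, 0, 27/2, 0, -81/20, 0, …
g: a_k = 0, 2, 0, -4/3, 0, 4/15, 0, -8/315, …
L₀ := L_f ⊗_s L_g (sym. prod.), ord ≤ 4.
L = 25 + 26·Dx^2 + Dx^4  (order 4).
h: a_k = 0, 8, 0, -124/3, 0, 781/15, 0, -19531/630, …
ICs: h(0) = 0, h′(0) = 8, h′′(0) = 0, h′′′(0) = -248.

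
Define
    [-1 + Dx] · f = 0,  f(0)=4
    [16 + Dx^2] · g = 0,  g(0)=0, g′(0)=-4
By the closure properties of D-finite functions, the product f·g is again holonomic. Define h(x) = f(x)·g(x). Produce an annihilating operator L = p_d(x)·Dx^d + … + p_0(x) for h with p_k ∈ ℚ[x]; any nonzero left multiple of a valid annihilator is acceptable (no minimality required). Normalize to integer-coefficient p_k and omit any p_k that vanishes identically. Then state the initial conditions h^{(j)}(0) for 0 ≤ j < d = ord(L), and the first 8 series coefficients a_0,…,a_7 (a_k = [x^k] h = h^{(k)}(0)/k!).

f: a_k = 4, 4, 2, 2/3, 1/6, 1/30, 1/180, 1/1260, …
g: a_k = 0, -4, 0, 32/3, 0, -128/15, 0, 1024/315, …
L₀ := L_f ⊗_s L_g (sym. prod.), ord ≤ 2.
L = 17 - 2·Dx + Dx^2  (order 2).
h: a_k = 0, -16, -16, 104/3, 40, -202/15, -1222/45, -727/315, …
ICs: h(0) = 0, h′(0) = -16.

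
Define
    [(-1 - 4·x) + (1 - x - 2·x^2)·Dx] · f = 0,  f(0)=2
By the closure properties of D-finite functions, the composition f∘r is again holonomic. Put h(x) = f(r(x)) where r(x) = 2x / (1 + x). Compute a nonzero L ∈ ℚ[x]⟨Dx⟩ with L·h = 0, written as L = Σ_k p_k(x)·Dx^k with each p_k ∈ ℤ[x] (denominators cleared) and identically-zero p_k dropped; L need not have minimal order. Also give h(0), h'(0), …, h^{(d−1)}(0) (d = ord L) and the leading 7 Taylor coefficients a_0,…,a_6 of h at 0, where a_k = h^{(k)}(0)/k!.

f: a_k = 2, 2, 6, 10, 22, 42, 86, …
Change of var in L_f (x↦r) gives L₀.
L = (2 + 18·x) + (-1 - x + 9·x^2 + 9·x^3)·Dx  (order 1).
h: a_k = 2, 4, 20, 36, 180, 324, 1620, …
ICs: h(0) = 2.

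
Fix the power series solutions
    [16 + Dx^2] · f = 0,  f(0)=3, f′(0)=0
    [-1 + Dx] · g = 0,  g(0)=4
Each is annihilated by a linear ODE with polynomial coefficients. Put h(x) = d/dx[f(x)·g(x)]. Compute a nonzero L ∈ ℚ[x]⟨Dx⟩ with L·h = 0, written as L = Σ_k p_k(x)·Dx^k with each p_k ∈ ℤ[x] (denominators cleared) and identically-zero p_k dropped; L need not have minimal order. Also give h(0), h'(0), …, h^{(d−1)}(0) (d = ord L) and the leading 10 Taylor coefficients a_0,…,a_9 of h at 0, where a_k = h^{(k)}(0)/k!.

L = 17 - 2·Dx + Dx^2  (order 2).
h: a_k = 12, -180, -282, 322, 1121/2, -99/2, -20047/60, -31679/420, 277441/3360, 72895/2016, …
ICs: h(0) = 12, h′(0) = -180.

f: a_k = 3, 0, -24, 0, 32, 0, -256/15, 0, 512/105, 0, …
g: a_k = 4, 4, 2, 2/3, 1/6, 1/30, 1/180, 1/1260, 1/10080, 1/90720, …
L₀ := L_f ⊗_s L_g (sym. prod.), ord ≤ 2.
Differentiate: ansatz ord ≤ ord L₀ ⇒ L.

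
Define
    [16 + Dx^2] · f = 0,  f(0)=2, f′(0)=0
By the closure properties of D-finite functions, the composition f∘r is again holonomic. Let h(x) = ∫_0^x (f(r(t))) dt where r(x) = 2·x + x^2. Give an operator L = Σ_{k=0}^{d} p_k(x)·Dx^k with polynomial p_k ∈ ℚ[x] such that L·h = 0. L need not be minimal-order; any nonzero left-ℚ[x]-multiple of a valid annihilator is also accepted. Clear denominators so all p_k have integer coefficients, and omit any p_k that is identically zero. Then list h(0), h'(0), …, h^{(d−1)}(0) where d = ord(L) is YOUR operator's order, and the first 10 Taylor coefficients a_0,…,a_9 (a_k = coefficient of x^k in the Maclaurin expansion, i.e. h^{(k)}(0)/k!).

L = (64 + 192·x + 192·x^2 + 64·x^3)·Dx - Dx^2 + (1 + x)·Dx^3  (order 3).
h: a_k = 0, 2, 0, -64/3, -16, 976/15, 1024/9, -9728/315, -3776/15, -591296/2835, …
ICs: h(0) = 0, h′(0) = 2, h′′(0) = 0.

f: a_k = 2, 0, -16, 0, 64/3, 0, -512/45, 0, 1024/315, 0, …
Substitute x→r, Dx→(1/r')Dx; clear ⇒ L₀.
h=∫h₀ ⇒ L = L₀·Dx.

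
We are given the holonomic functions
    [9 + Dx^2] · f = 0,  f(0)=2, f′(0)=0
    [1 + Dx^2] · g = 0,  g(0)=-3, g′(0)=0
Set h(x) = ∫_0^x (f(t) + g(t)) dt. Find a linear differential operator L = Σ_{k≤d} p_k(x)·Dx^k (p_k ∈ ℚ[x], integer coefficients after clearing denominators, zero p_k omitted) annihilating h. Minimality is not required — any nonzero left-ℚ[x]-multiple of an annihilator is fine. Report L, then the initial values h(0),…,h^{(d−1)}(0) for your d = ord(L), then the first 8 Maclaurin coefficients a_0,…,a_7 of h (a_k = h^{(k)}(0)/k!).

f: a_k = 2, 0, -9, 0, 27/4, 0, -81/40, 0, …
g: a_k = -3, 0, 3/2, 0, -1/8, 0, 1/240, 0, …
Weyl lclm of L_f,L_g ⇒ L₀ (ord ≤ 4).
Integrate: L := L₀·Dx.
L = 9·Dx + 10·Dx^3 + Dx^5  (order 5).
h: a_k = 0, -1, 0, -5/2, 0, 53/40, 0, -97/336, …
ICs: h(0) = 0, h′(0) = -1, h′′(0) = 0, h′′′(0) = -15, h′′′′(0) = 0.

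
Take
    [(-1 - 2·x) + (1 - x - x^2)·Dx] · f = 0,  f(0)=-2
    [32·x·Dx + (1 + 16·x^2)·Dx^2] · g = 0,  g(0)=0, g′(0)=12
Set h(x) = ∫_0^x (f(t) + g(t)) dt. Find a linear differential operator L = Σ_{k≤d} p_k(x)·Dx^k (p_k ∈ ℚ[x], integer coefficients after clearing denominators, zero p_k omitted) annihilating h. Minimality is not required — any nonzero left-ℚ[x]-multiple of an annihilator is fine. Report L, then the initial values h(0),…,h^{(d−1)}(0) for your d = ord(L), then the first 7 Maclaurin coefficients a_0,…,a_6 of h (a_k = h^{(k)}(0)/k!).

f: a_k = -2, -2, -4, -6, -10, -16, -26, …
g: a_k = 0, 12, 0, -64, 0, 3072/5, 0, …
Sum ⇒ L₀ = lclm(L_f,L_g) in ℚ(x)⟨Dx⟩.
h=∫₀ˣh₀: take L = L₀·Dx.
L = (-64 + 256·x + 3904·x^2 + 6912·x^3 + 9696·x^4 + 1536·x^6)·Dx^2 + (25 + 24·x - 542·x^2 + 780·x^3 + 6800·x^4 + 6560·x^5 + 768·x^6 + 1536·x^7)·Dx^3 + (-2 - 17·x - 62·x^2 - 202·x^3 - 445·x^4 + 1136·x^5 + 576·x^6 + 256·x^7 + 256·x^8)·Dx^4  (order 4).
h: a_k = 0, -2, 5, -4/3, -35/2, -2, 1496/15, …
ICs: h(0) = 0, h′(0) = -2, h′′(0) = 10, h′′′(0) = -8.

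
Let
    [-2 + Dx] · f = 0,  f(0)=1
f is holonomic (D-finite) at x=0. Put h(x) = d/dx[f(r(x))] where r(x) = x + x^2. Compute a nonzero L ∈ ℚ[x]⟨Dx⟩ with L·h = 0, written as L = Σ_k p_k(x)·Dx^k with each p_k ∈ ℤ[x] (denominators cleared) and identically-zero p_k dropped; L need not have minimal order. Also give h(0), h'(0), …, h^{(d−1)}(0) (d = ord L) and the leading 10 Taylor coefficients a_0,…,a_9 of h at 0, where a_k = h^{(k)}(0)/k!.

f: a_k = 1, 2, 2, 4/3, 2/3, 4/15, 4/45, 8/315, 2/315, 4/2835, …
h₀=f(r): pull back L_f along r ⇒ L₀.
h₀' ⇒ L via d/dx closure of L₀.
L = (4 + 8·x + 8·x^2) + (-1 - 2·x)·Dx  (order 1).
h: a_k = 2, 8, 16, 80/3, 104/3, 608/15, 1856/45, 12224/315, 2096/63, 75968/2835, …
ICs: h(0) = 2.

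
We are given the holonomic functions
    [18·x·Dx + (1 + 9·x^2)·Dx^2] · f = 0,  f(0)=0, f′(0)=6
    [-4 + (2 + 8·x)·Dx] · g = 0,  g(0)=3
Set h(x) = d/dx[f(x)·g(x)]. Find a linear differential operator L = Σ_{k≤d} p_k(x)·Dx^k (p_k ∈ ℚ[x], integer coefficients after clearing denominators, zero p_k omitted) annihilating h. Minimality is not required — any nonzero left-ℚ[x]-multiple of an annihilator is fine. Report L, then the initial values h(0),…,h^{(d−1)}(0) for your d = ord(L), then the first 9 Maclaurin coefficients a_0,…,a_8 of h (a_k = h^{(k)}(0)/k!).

f: a_k = 0, 6, 0, -18, 0, 486/5, 0, -4374/7, 0, …
g: a_k = 3, 6, -6, 12, -30, 84, -252, 792, -2574, …
f·g: L₀ = L_f ⊗_s L_g, ord ≤ 2·1.
h₀' ⇒ L via d/dx closure of L₀.
L = (2 + 120·x + 150·x^2 - 648·x^3 - 324·x^4) + (7 + 70·x + 279·x^2 - 42·x^3 - 2268·x^4 - 1296·x^5)·Dx + (1 + 5·x - 2·x^2 - 27·x^3 - 147·x^4 - 648·x^5 - 432·x^6)·Dx^2  (order 2).
h: a_k = 18, 72, -270, -144, 1098, 26136/5, -120042/5, 184032/35, 191970/7, …
ICs: h(0) = 18, h′(0) = 72.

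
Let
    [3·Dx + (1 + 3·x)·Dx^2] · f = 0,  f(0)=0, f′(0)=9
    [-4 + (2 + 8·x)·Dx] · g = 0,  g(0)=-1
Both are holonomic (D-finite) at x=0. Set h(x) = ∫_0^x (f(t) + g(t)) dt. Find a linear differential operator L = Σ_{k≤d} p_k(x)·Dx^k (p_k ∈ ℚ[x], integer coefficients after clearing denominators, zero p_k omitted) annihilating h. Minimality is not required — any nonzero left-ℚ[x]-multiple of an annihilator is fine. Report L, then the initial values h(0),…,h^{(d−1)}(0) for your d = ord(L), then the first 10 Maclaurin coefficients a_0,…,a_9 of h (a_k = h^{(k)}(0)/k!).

f: a_k = 0, 9, -27/2, 27, -243/4, 729/5, -729/2, 6561/7, -19683/8, 6561, …
g: a_k = -1, -2, 2, -4, 10, -28, 84, -264, 858, -2860, …
f+g: L₀ = lclm(L_f,L_g), ord ≤ 2+1.
h=∫h₀ ⇒ L = L₀·Dx.
L = 36·x·Dx^2 + (6 + 72·x + 180·x^2)·Dx^3 + (1 + 13·x + 54·x^2 + 72·x^3)·Dx^4  (order 4).
h: a_k = 0, -1, 7/2, -23/6, 23/4, -203/20, 589/30, -561/14, 4713/56, -4273/24, …
ICs: h(0) = 0, h′(0) = -1, h′′(0) = 7, h′′′(0) = -23.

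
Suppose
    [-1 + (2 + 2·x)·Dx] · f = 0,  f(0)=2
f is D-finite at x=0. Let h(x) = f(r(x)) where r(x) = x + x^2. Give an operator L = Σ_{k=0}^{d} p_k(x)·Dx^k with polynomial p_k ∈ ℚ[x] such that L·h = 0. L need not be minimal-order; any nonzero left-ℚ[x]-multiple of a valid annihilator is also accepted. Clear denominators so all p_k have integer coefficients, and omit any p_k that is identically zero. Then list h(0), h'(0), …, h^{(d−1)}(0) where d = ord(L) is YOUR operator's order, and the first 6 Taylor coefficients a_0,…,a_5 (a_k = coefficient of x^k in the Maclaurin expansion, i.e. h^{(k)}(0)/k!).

L = (-1 - 2·x) + (2 + 2·x + 2·x^2)·Dx  (order 1).
h: a_k = 2, 1, 3/4, -3/8, 3/64, 15/128, …
ICs: h(0) = 2.

f: a_k = 2, 1, -1/4, 1/8, -5/64, 7/128, …
f∘r: x↦r, Dx↦Dx/r' in L_f ⇒ L₀.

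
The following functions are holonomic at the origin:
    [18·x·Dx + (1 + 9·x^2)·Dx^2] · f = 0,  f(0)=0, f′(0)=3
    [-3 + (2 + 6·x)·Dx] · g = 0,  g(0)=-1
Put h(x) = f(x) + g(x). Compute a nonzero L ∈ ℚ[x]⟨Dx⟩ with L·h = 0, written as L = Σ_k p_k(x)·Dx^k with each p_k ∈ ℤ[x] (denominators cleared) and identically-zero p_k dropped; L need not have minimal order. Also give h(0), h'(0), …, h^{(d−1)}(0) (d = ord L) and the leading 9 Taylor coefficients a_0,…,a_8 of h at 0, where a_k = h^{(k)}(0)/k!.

f: a_k = 0, 3, 0, -9, 0, 243/5, 0, -2187/7, 0, …
g: a_k = -1, -3/2, 9/8, -27/16, 405/128, -1701/256, 15309/1024, -72171/2048, 2814669/32768, …
Sum ⇒ L₀ = lclm(L_f,L_g) in ℚ(x)⟨Dx⟩.
L = (-36 - 270·x + 972·x^2 + 1458·x^3)·Dx + (-33 - 144·x + 270·x^2 + 3888·x^3 + 5103·x^4)·Dx^2 + (-2 + 18·x + 108·x^2 + 324·x^3 + 1134·x^4 + 1458·x^5)·Dx^3  (order 3).
h: a_k = -1, 3/2, 9/8, -171/16, 405/128, 53703/1280, 15309/1024, -4984173/14336, 2814669/32768, …
ICs: h(0) = -1, h′(0) = 3/2, h′′(0) = 9/4.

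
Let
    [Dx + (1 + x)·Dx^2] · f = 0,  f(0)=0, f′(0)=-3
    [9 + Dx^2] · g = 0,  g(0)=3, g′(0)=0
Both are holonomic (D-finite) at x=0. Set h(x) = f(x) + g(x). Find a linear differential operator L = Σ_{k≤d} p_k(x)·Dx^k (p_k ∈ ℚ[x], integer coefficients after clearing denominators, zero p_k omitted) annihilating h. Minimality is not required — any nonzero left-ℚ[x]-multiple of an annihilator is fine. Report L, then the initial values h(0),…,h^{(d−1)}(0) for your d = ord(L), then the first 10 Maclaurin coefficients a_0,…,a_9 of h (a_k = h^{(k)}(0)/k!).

f: a_k = 0, -3, 3/2, -1, 3/4, -3/5, 1/2, -3/7, 3/8, -1/3, …
g: a_k = 3, 0, -27/2, 0, 81/8, 0, -243/80, 0, 2187/4480, 0, …
h₀=f+g: left-lcm gives L₀, ord ≤ 4.
L = (135 + 162·x + 81·x^2)·Dx + (99 + 261·x + 243·x^2 + 81·x^3)·Dx^2 + (15 + 18·x + 9·x^2)·Dx^3 + (11 + 29·x + 27·x^2 + 9·x^3)·Dx^4  (order 4).
h: a_k = 3, -3, -12, -1, 87/8, -3/5, -203/80, -3/7, 3867/4480, -1/3, …
ICs: h(0) = 3, h′(0) = -3, h′′(0) = -24, h′′′(0) = -6.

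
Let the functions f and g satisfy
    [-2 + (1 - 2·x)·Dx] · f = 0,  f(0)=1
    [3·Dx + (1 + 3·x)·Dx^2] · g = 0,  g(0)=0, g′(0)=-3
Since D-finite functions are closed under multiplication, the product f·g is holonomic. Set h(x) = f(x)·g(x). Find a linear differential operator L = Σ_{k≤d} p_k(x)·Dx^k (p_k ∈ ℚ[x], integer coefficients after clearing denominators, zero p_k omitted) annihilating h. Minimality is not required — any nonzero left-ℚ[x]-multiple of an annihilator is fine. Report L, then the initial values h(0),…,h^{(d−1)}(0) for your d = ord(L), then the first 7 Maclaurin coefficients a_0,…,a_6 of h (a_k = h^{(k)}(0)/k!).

L = 6 + (1 + 18·x)·Dx + (-1 - x + 6·x^2)·Dx^2  (order 2).
h: a_k = 0, -3, -3/2, -12, -15/4, -561/10, 93/10, …
ICs: h(0) = 0, h′(0) = -3.

f: a_k = 1, 2, 4, 8, 16, 32, 64, …
g: a_k = 0, -3, 9/2, -9, 81/4, -243/5, 243/2, …
h₀=f·g: eliminate ⇒ L₀, order ≤ 1·2.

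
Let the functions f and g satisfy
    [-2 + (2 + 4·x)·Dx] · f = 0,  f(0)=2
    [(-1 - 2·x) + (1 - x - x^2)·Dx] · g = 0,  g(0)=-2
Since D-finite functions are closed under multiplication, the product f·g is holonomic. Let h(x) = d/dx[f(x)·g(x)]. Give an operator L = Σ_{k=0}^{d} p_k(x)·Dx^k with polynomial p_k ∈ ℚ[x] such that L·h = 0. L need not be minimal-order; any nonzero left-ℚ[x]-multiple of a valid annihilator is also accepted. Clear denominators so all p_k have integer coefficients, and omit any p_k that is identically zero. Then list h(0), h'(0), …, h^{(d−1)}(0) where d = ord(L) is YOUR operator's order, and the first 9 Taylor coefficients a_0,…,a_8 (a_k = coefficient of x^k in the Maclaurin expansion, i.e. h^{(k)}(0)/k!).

L = (5 + 30·x + 45·x^2 + 30·x^3 + 15·x^4) + (-2 - 5·x + 10·x^3 + 15·x^4 + 6·x^5)·Dx  (order 1).
h: a_k = -8, -20, -60, -110, -255, -879/2, -1855/2, -6155/4, -49995/16, …
ICs: h(0) = -8.

f: a_k = 2, 2, -1, 1, -5/4, 7/4, -21/8, 33/8, -429/64, …
g: a_k = -2, -2, -4, -6, -10, -16, -26, -42, -68, …
Sym-product of L_f,L_g gives L₀ (≤ ord 1).
Differentiate: ansatz ord ≤ ord L₀ ⇒ L.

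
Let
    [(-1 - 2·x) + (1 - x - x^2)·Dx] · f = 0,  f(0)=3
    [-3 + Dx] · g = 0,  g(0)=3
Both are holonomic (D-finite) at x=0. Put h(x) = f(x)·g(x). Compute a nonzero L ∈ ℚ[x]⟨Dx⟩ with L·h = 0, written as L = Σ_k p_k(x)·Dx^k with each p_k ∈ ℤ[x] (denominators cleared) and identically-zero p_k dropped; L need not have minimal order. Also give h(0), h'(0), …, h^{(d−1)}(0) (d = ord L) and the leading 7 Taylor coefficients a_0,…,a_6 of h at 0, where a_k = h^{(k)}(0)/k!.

L = (4 - x - 3·x^2) + (-1 + x + x^2)·Dx  (order 1).
h: a_k = 9, 36, 171/2, 162, 2223/8, 4581/10, 59607/80, …
ICs: h(0) = 9.

f: a_k = 3, 3, 6, 9, 15, 24, 39, …
g: a_k = 3, 9, 27/2, 27/2, 81/8, 243/40, 243/80, …
h₀=f·g: eliminate ⇒ L₀, order ≤ 1·1.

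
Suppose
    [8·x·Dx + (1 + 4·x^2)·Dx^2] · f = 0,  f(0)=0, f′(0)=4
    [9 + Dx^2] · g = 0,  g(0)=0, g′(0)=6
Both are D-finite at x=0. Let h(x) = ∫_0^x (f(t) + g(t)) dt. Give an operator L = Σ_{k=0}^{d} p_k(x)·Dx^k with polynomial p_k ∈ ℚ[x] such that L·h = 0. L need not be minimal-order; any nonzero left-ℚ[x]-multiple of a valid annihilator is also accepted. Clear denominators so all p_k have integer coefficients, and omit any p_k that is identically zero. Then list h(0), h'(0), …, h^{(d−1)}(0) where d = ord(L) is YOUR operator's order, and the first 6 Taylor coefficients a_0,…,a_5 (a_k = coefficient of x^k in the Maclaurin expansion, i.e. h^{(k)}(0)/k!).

f: a_k = 0, 4, 0, -16/3, 0, 64/5, …
g: a_k = 0, 6, 0, -9, 0, 81/20, …
Weyl lclm of L_f,L_g ⇒ L₀ (ord ≤ 4).
h=∫h₀ ⇒ L = L₀·Dx.
L = (-2808·x + 19008·x^3 + 10368·x^5)·Dx^2 + (9 + 1548·x^2 + 7344·x^4 + 5184·x^6)·Dx^3 + (-312·x + 2112·x^3 + 1152·x^5)·Dx^4 + (1 + 172·x^2 + 816·x^4 + 576·x^6)·Dx^5  (order 5).
h: a_k = 0, 0, 5, 0, -43/12, 0, …
ICs: h(0) = 0, h′(0) = 0, h′′(0) = 10, h′′′(0) = 0, h′′′′(0) = -86.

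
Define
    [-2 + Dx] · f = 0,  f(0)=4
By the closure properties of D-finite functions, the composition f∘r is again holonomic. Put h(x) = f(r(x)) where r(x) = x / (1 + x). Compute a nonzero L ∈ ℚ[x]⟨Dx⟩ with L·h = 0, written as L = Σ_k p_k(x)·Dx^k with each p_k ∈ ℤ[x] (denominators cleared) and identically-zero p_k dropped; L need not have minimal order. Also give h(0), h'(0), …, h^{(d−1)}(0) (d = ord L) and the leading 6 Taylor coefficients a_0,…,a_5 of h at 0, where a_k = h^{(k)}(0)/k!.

L = -2 + (1 + 2·x + x^2)·Dx  (order 1).
h: a_k = 4, 8, 0, -8/3, 8/3, -8/5, …
ICs: h(0) = 4.

f: a_k = 4, 8, 8, 16/3, 8/3, 16/15, …
f∘r: x↦r, Dx↦Dx/r' in L_f ⇒ L₀.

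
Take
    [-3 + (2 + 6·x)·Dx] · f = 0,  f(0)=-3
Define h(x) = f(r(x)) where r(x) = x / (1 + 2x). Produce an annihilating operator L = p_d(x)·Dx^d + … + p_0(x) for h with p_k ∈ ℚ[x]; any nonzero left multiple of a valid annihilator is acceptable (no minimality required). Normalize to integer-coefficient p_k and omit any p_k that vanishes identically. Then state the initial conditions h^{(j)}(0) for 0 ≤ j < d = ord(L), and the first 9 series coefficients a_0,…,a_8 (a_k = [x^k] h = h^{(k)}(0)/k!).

L = -3 + (2 + 14·x + 20·x^2)·Dx  (order 1).
h: a_k = -3, -9/2, 99/8, -585/16, 14895/128, -101727/256, 1477503/1024, -11283849/2048, 717364935/32768, …
ICs: h(0) = -3.

f: a_k = -3, -9/2, 27/8, -81/16, 1215/128, -5103/256, 45927/1024, -216513/2048, 8444007/32768, …
Substitute x→r, Dx→(1/r')Dx; clear ⇒ L₀.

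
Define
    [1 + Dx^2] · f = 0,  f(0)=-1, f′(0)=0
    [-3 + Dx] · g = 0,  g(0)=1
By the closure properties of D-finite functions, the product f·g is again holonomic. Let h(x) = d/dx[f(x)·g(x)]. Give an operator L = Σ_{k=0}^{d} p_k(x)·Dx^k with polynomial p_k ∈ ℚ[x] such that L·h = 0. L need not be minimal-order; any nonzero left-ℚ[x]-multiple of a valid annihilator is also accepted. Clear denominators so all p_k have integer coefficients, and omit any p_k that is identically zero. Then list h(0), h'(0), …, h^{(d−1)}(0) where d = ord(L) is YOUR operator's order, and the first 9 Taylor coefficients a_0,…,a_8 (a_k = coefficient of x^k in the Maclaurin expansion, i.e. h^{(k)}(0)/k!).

f: a_k = -1, 0, 1/2, 0, -1/24, 0, 1/720, 0, -1/40320, …
g: a_k = 1, 3, 9/2, 9/2, 27/8, 81/40, 81/80, 243/560, 729/4480, …
Sym-product of L_f,L_g gives L₀ (≤ ord 2).
Derive L from L₀ (diff closure).
L = 10 - 6·Dx + Dx^2  (order 2).
h: a_k = -3, -8, -9, -14/3, 1/2, 44/15, 83/30, 527/315, 213/280, …
ICs: h(0) = -3, h′(0) = -8.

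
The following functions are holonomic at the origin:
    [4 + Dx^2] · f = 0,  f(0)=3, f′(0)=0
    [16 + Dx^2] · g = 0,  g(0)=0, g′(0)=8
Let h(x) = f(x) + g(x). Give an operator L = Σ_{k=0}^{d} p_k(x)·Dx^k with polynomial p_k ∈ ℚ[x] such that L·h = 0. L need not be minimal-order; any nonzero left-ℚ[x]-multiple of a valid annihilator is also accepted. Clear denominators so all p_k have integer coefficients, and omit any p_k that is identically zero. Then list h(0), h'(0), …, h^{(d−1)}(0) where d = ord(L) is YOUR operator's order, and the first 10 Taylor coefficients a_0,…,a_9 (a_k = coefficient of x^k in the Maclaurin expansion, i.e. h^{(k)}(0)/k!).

f: a_k = 3, 0, -6, 0, 2, 0, -4/15, 0, 2/105, 0, …
g: a_k = 0, 8, 0, -64/3, 0, 256/15, 0, -2048/315, 0, 4096/2835, …
Sum ⇒ L₀ = lclm(L_f,L_g) in ℚ(x)⟨Dx⟩.
L = 64 + 20·Dx^2 + Dx^4  (order 4).
h: a_k = 3, 8, -6, -64/3, 2, 256/15, -4/15, -2048/315, 2/105, 4096/2835, …
ICs: h(0) = 3, h′(0) = 8, h′′(0) = -12, h′′′(0) = -128.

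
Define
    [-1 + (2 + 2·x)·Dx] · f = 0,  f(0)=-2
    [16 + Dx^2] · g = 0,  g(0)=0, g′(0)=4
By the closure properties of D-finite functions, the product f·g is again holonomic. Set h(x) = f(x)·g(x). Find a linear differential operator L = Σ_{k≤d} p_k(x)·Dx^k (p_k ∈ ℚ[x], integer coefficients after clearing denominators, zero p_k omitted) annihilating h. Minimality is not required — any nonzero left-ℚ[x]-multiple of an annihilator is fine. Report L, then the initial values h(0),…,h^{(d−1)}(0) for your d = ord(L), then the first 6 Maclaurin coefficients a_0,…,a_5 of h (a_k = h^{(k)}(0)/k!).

f: a_k = -2, -1, 1/4, -1/8, 5/64, -7/128, …
g: a_k = 0, 4, 0, -32/3, 0, 128/15, …
f·g: L₀ = L_f ⊗_s L_g, ord ≤ 1·2.
L = (67 + 128·x + 64·x^2) + (-4 - 4·x)·Dx + (4 + 8·x + 4·x^2)·Dx^2  (order 2).
h: a_k = 0, -8, -4, 67/3, 61/6, -4661/240, …
ICs: h(0) = 0, h′(0) = -8.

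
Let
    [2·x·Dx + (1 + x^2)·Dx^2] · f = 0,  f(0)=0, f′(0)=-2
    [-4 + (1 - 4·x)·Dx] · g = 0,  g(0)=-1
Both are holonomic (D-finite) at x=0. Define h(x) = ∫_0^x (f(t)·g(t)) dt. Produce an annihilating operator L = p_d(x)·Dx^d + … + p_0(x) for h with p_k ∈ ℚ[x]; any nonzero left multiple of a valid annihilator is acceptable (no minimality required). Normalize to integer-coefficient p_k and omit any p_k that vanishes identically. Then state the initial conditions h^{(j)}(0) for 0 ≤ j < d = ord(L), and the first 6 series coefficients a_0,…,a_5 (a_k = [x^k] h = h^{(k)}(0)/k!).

f: a_k = 0, -2, 0, 2/3, 0, -2/5, …
g: a_k = -1, -4, -16, -64, -256, -1024, …
f·g: L₀ = L_f ⊗_s L_g, ord ≤ 2·1.
h=∫₀ˣh₀: take L = L₀·Dx.
L = 8·x·Dx + (8 - 2·x + 16·x^2)·Dx^2 + (-1 + 4·x - x^2 + 4·x^3)·Dx^3  (order 3).
h: a_k = 0, 0, 1, 8/3, 47/6, 376/15, …
ICs: h(0) = 0, h′(0) = 0, h′′(0) = 2.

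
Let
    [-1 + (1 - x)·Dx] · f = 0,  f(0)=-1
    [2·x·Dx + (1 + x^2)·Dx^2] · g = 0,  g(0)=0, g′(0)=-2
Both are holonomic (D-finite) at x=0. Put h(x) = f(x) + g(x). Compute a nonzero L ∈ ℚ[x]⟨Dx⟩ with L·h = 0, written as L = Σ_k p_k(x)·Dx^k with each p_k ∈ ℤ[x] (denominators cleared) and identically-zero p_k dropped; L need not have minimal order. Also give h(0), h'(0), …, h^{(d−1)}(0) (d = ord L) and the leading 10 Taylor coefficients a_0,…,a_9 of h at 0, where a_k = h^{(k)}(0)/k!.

f: a_k = -1, -1, -1, -1, -1, -1, -1, -1, -1, -1, …
g: a_k = 0, -2, 0, 2/3, 0, -2/5, 0, 2/7, 0, -2/9, …
Weyl lclm of L_f,L_g ⇒ L₀ (ord ≤ 3).
L = (-2 + 8·x + 6·x^2)·Dx + (4 - 2·x + 4·x^2 + 6·x^3)·Dx^2 + (-1 + x^4)·Dx^3  (order 3).
h: a_k = -1, -3, -1, -1/3, -1, -7/5, -1, -5/7, -1, -11/9, …
ICs: h(0) = -1, h′(0) = -3, h′′(0) = -2.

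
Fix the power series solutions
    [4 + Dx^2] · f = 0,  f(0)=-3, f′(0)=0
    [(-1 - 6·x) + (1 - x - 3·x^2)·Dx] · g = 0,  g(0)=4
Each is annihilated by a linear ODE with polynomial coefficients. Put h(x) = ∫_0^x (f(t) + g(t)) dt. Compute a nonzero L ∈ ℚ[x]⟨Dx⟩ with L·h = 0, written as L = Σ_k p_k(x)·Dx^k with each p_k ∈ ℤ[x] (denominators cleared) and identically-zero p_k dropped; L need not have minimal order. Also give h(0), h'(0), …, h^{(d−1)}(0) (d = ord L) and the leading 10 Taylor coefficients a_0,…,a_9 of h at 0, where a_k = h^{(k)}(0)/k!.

L = (-92 - 608·x - 512·x^2 - 1104·x^3 - 360·x^4 - 432·x^5)·Dx + (24 - 4·x - 24·x^2 - 80·x^3 - 180·x^4 - 216·x^5 - 216·x^6)·Dx^2 + (-23 - 152·x - 128·x^2 - 276·x^3 - 90·x^4 - 108·x^5)·Dx^3 + (6 - x - 6·x^2 - 20·x^3 - 45·x^4 - 54·x^5 - 54·x^6)·Dx^4  (order 4).
h: a_k = 0, 1, 2, 22/3, 7, 74/5, 80/3, 832/15, 217/2, 213358/945, …
ICs: h(0) = 0, h′(0) = 1, h′′(0) = 4, h′′′(0) = 44.

f: a_k = -3, 0, 6, 0, -2, 0, 4/15, 0, -2/105, 0, …
g: a_k = 4, 4, 16, 28, 76, 160, 388, 868, 2032, 4636, …
L₀ := lclm(L_f,L_g); ord L₀ ≤ 2+1.
∫: right-multiply L₀ by Dx.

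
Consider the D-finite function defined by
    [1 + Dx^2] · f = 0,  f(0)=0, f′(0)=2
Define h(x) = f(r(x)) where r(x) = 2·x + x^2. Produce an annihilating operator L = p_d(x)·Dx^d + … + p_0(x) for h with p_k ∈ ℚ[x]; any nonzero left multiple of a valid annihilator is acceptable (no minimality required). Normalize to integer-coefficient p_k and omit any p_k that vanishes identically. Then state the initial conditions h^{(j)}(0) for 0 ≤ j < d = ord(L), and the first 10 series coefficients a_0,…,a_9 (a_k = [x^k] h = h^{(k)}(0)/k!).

L = (4 + 12·x + 12·x^2 + 4·x^3) - Dx + (1 + x)·Dx^2  (order 2).
h: a_k = 0, 4, 2, -8/3, -4, -22/15, 1, 404/315, 22/45, -551/5670, …
ICs: h(0) = 0, h′(0) = 4.

f: a_k = 0, 2, 0, -1/3, 0, 1/60, 0, -1/2520, 0, 1/181440, …
f∘r: x↦r, Dx↦Dx/r' in L_f ⇒ L₀.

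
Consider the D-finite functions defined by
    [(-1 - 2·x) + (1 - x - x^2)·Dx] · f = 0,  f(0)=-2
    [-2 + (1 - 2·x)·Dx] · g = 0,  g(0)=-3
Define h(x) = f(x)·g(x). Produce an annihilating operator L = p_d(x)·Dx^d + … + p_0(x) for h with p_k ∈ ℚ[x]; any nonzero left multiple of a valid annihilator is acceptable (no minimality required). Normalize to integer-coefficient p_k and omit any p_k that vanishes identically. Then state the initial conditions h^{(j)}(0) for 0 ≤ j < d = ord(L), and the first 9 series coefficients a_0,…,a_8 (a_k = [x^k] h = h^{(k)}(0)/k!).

L = (-3 + 2·x + 6·x^2) + (1 - 3·x + x^2 + 2·x^3)·Dx  (order 1).
h: a_k = 6, 18, 48, 114, 258, 564, 1206, 2538, 5280, …
ICs: h(0) = 6.

f: a_k = -2, -2, -4, -6, -10, -16, -26, -42, -68, …
g: a_k = -3, -6, -12, -24, -48, -96, -192, -384, -768, …
h₀=f·g: eliminate ⇒ L₀, order ≤ 1·1.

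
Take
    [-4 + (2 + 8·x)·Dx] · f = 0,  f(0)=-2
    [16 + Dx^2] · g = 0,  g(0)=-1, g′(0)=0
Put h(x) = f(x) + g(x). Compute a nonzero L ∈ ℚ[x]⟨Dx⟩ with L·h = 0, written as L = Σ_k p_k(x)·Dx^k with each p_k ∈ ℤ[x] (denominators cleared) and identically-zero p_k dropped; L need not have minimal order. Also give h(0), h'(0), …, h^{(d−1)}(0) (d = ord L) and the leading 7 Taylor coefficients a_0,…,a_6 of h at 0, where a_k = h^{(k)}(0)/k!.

f: a_k = -2, -4, 4, -8, 20, -56, 168, …
g: a_k = -1, 0, 8, 0, -32/3, 0, 256/45, …
h₀=f+g: left-lcm gives L₀, ord ≤ 3.
L = (-224 - 1024·x - 2048·x^2) + (48 + 704·x + 3072·x^2 + 4096·x^3)·Dx + (-14 - 64·x - 128·x^2)·Dx^2 + (3 + 44·x + 192·x^2 + 256·x^3)·Dx^3  (order 3).
h: a_k = -3, -4, 12, -8, 28/3, -56, 7816/45, …
ICs: h(0) = -3, h′(0) = -4, h′′(0) = 24.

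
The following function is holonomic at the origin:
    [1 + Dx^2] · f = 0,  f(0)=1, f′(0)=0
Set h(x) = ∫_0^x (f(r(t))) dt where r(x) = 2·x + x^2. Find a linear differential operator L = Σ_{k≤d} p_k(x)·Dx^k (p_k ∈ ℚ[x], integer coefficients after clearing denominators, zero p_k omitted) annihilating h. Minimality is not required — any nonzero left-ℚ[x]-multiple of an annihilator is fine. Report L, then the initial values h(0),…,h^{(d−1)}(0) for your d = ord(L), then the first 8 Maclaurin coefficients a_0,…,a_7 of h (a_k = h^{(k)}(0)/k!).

L = (4 + 12·x + 12·x^2 + 4·x^3)·Dx - Dx^2 + (1 + x)·Dx^3  (order 3).
h: a_k = 0, 1, 0, -2/3, -1/2, 1/30, 2/9, 41/315, …
ICs: h(0) = 0, h′(0) = 1, h′′(0) = 0.

f: a_k = 1, 0, -1/2, 0, 1/24, 0, -1/720, 0, …
Change of var in L_f (x↦r) gives L₀.
h=∫h₀ ⇒ L = L₀·Dx.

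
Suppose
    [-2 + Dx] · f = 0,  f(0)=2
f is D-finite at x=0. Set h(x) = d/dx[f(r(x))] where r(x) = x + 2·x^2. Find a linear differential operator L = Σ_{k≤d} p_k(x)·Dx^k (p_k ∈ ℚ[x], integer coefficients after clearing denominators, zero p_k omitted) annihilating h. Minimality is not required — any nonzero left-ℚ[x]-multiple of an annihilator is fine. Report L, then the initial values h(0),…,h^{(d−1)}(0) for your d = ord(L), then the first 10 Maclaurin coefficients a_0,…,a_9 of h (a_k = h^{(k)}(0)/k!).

f: a_k = 2, 4, 4, 8/3, 4/3, 8/15, 8/45, 16/315, 4/315, 8/2835, …
Change of var in L_f (x↦r) gives L₀.
h=h₀': d/dx-closure on L₀ ⇒ L.
L = (6 + 16·x + 32·x^2) + (-1 - 4·x)·Dx  (order 1).
h: a_k = 4, 24, 56, 400/3, 216, 5296/15, 20848/45, 63328/105, 42856/63, 305488/405, …
ICs: h(0) = 4.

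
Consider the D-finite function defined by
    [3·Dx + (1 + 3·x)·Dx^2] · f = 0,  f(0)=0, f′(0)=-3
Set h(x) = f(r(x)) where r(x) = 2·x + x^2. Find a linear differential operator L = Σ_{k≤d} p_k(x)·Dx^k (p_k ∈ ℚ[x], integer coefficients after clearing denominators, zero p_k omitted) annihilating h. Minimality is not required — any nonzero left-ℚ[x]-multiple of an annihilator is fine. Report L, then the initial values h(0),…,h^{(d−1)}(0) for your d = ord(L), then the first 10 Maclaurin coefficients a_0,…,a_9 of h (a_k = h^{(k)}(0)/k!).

f: a_k = 0, -3, 9/2, -9, 81/4, -243/5, 243/2, -2187/7, 6561/8, -2187, …
Change of var in L_f (x↦r) gives L₀.
L = (5 + 6·x + 3·x^2)·Dx + (1 + 7·x + 9·x^2 + 3·x^3)·Dx^2  (order 2).
h: a_k = 0, -6, 15, -54, 441/2, -4806/5, 4365, -142722/7, 388881/4, -470934, …
ICs: h(0) = 0, h′(0) = -6.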